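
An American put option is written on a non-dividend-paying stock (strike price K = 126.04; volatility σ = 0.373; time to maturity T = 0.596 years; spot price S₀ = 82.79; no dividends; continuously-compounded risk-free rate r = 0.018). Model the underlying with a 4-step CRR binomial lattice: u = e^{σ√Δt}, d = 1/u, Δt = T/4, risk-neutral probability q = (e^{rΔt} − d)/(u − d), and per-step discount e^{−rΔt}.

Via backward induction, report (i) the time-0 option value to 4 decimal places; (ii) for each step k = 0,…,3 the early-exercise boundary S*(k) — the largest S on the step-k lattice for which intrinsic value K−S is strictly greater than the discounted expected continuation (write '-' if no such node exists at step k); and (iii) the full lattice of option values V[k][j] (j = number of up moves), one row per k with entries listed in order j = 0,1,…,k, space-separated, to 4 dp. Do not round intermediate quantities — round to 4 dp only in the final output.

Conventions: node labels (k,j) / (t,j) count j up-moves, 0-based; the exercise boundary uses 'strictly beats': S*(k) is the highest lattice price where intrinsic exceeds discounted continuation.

params: Δt=0.14900 u=1.15486 d=0.86591 q=0.47336 e^(-rΔt)=0.99732
t_4 payoffs: 79.4965 63.9647 43.2500 15.6227 0.0000
t_3: node(3,0) S=53.7513 payoff=72.2887 vs cont=71.9511 → 72.2887 [stop]  node(3,1) S=71.6883 payoff=54.3517 vs cont=54.0141 → 54.3517 [stop]  node(3,2) S=95.6109 payoff=30.4291 vs cont=30.0915 → 30.4291 [stop]  node(3,3) S=127.5167 payoff=0.0000 vs cont=8.2055 → 8.2055 [wait]  ⇒ S*(3)=95.6109
t_2: node(2,0) S=62.0753 payoff=63.9647 vs cont=63.6272 → 63.9647 [stop]  node(2,1) S=82.7900 payoff=43.2500 vs cont=42.9124 → 43.2500 [stop]  node(2,2) S=110.4173 payoff=15.6227 vs cont=19.8559 → 19.8559 [wait]  ⇒ S*(2)=82.7900
t_1: node(1,0) S=71.6883 payoff=54.3517 vs cont=54.0141 → 54.3517 [stop]  node(1,1) S=95.6109 payoff=30.4291 vs cont=32.0900 → 32.0900 [wait]  ⇒ S*(1)=71.6883
t_0: node(0,0) S=82.7900 payoff=43.2500 vs cont=43.6965 → 43.6965 [wait]  ⇒ S*(0)=-

price = 43.6965
boundary = - 71.6883 82.7900 95.6109
tree:
43.6965
54.3517 32.0900
63.9647 43.2500 19.8559
72.2887 54.3517 30.4291 8.2055
79.4965 63.9647 43.2500 15.6227 0.0000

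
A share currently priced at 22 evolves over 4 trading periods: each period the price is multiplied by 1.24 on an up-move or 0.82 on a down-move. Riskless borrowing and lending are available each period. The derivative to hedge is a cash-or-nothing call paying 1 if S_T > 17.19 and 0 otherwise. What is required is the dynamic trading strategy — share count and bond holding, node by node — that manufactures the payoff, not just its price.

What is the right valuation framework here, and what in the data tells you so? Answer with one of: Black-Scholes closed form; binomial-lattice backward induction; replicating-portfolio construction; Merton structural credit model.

framework: replicating-portfolio construction

Key observation: since the answer must list Δ and B at each node of the 1.24/0.82 lattice on 22, the replicating-portfolio method — solving the two-state system at every node — is the one that applies.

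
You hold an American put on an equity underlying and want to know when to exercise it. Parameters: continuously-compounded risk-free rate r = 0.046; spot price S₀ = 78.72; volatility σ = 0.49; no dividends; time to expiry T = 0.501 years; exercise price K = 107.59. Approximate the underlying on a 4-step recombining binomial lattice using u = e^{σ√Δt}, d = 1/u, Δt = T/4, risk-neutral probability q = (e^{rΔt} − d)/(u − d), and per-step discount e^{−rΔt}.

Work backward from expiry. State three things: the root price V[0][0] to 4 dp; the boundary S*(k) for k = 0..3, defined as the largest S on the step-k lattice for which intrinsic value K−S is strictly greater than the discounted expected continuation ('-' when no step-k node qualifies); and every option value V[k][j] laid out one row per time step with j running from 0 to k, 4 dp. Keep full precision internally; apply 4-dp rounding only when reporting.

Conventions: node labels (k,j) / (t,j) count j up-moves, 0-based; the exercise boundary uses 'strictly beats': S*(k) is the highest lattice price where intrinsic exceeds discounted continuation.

price = 30.5482
boundary = - 66.1869 78.7200 66.1869
tree:
30.5482
41.4031 18.8430
51.9407 28.8700 7.9162
60.8007 41.4031 15.1176 0.0000
68.2501 51.9407 28.8700 0.0000 0.0000

Δt=0.12525  u=1.18936  d=0.84079  q=0.47333  discount=0.99426
step 4 (expiry): payoffs max(K−S,0) = 68.2501 51.9407 28.8700 0.0000 0.0000
step 3: (k=3,j=0): S=46.7893, K−S=60.8007, hold=60.1826 ⇒ V=60.8007 exercise | (k=3,j=1): S=66.1869, K−S=41.4031, hold=40.7850 ⇒ V=41.4031 exercise | (k=3,j=2): S=93.6263, K−S=13.9637, hold=15.1176 ⇒ V=15.1176 continue | (k=3,j=3): S=132.4414, K−S=0.0000, hold=0.0000 ⇒ V=0.0000 continue  boundary S*=66.1869
step 2: (k=2,j=0): S=55.6493, K−S=51.9407, hold=51.3227 ⇒ V=51.9407 exercise | (k=2,j=1): S=78.7200, K−S=28.8700, hold=28.7949 ⇒ V=28.8700 exercise | (k=2,j=2): S=111.3553, K−S=0.0000, hold=7.9162 ⇒ V=7.9162 continue  boundary S*=78.7200
step 1: (k=1,j=0): S=66.1869, K−S=41.4031, hold=40.7850 ⇒ V=41.4031 exercise | (k=1,j=1): S=93.6263, K−S=13.9637, hold=18.8430 ⇒ V=18.8430 continue  boundary S*=66.1869
step 0: (k=0,j=0): S=78.7200, K−S=28.8700, hold=30.5482 ⇒ V=30.5482 continue  boundary S*=-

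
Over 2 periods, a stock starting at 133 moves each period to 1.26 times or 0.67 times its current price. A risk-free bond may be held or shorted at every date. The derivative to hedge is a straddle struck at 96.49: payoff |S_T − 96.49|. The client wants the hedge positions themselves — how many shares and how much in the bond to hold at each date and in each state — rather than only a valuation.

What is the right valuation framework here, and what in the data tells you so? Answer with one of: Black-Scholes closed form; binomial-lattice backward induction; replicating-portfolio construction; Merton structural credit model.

framework: replicating-portfolio construction

Key observation: the deliverable is the dynamic trading strategy on the 2-step tree (spot 133, moves 1.26 and 0.67), so the valuation must go through the node-by-node replicating-portfolio solve.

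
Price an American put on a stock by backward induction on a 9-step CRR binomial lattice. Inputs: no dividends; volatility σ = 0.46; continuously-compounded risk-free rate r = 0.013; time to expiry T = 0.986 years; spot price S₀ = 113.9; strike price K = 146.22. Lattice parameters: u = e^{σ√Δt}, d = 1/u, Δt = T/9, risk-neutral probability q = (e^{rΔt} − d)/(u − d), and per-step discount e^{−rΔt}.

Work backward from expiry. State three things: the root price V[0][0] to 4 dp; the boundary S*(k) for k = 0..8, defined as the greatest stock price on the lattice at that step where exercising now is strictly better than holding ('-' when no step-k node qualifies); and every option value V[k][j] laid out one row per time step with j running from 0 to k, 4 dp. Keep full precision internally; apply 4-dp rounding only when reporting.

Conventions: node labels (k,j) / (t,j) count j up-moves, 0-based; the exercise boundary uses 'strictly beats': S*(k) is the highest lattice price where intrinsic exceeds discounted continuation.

Δt=0.10956, u=1.16446, d=0.85877, q=0.46667, disc=e^(-rΔt)=0.99858
k=9 terminal: V=max(K-S,0) → 117.2861 106.9866 93.0210 74.0841 48.4063 13.5882 0.0000 0.0000 0.0000 0.0000
k=8: j=0 S=33.6924 intr=112.5276 cont=112.3195 V=112.5276[EX]; j=1 S=45.6856 intr=100.5344 cont=100.3263 V=100.5344[EX]; j=2 S=61.9480 intr=84.2720 cont=84.0639 V=84.2720[EX]; j=3 S=83.9993 intr=62.2207 cont=62.0126 V=62.2207[EX]; j=4 S=113.9000 intr=32.3200 cont=32.1119 V=32.3200[EX]; j=5 S=154.4443 intr=0.0000 cont=7.2366 V=7.2366[hold]; j=6 S=209.4208 intr=0.0000 cont=0.0000 V=0.0000[hold]; j=7 S=283.9670 intr=0.0000 cont=0.0000 V=0.0000[hold]; j=8 S=385.0490 intr=0.0000 cont=0.0000 V=0.0000[hold]  S*(8)=113.9000
k=7: j=0 S=39.2334 intr=106.9866 cont=106.7785 V=106.9866[EX]; j=1 S=53.1990 intr=93.0210 cont=92.8129 V=93.0210[EX]; j=2 S=72.1359 intr=74.0841 cont=73.8760 V=74.0841[EX]; j=3 S=97.8137 intr=48.4063 cont=48.1982 V=48.4063[EX]; j=4 S=132.6318 intr=13.5882 cont=20.5850 V=20.5850[hold]; j=5 S=179.8439 intr=0.0000 cont=3.8540 V=3.8540[hold]; j=6 S=243.8619 intr=0.0000 cont=0.0000 V=0.0000[hold]; j=7 S=330.6678 intr=0.0000 cont=0.0000 V=0.0000[hold]  S*(7)=97.8137
k=6: j=0 S=45.6856 intr=100.5344 cont=100.3263 V=100.5344[EX]; j=1 S=61.9480 intr=84.2720 cont=84.0639 V=84.2720[EX]; j=2 S=83.9993 intr=62.2207 cont=62.0126 V=62.2207[EX]; j=3 S=113.9000 intr=32.3200 cont=35.3725 V=35.3725[hold]; j=4 S=154.4443 intr=0.0000 cont=12.7589 V=12.7589[hold]; j=5 S=209.4208 intr=0.0000 cont=2.0525 V=2.0525[hold]; j=6 S=283.9670 intr=0.0000 cont=0.0000 V=0.0000[hold]  S*(6)=83.9993
k=5: j=0 S=53.1990 intr=93.0210 cont=92.8129 V=93.0210[EX]; j=1 S=72.1359 intr=74.0841 cont=73.8760 V=74.0841[EX]; j=2 S=97.8137 intr=48.4063 cont=49.6207 V=49.6207[hold]; j=3 S=132.6318 intr=13.5882 cont=24.7840 V=24.7840[hold]; j=4 S=179.8439 intr=0.0000 cont=7.7515 V=7.7515[hold]; j=5 S=243.8619 intr=0.0000 cont=1.0931 V=1.0931[hold]  S*(5)=72.1359
k=4: j=0 S=61.9480 intr=84.2720 cont=84.0639 V=84.2720[EX]; j=1 S=83.9993 intr=62.2207 cont=62.5785 V=62.5785[hold]; j=2 S=113.9000 intr=32.3200 cont=37.9760 V=37.9760[hold]; j=3 S=154.4443 intr=0.0000 cont=16.8115 V=16.8115[hold]; j=4 S=209.4208 intr=0.0000 cont=4.6376 V=4.6376[hold]  S*(4)=61.9480
k=3: j=0 S=72.1359 intr=74.0841 cont=74.0427 V=74.0841[EX]; j=1 S=97.8137 intr=48.4063 cont=51.0245 V=51.0245[hold]; j=2 S=132.6318 intr=13.5882 cont=28.0591 V=28.0591[hold]; j=3 S=179.8439 intr=0.0000 cont=11.1144 V=11.1144[hold]  S*(3)=72.1359
k=2: j=0 S=83.9993 intr=62.2207 cont=63.2327 V=63.2327[hold]; j=1 S=113.9000 intr=32.3200 cont=40.2498 V=40.2498[hold]; j=2 S=154.4443 intr=0.0000 cont=20.1228 V=20.1228[hold]  S*(2)=-
k=1: j=0 S=97.8137 intr=48.4063 cont=52.4325 V=52.4325[hold]; j=1 S=132.6318 intr=13.5882 cont=30.8132 V=30.8132[hold]  S*(1)=-
k=0: j=0 S=113.9000 intr=32.3200 cont=42.2831 V=42.2831[hold]  S*(0)=-

price = 42.2831
boundary = - - - 72.1359 61.9480 72.1359 83.9993 97.8137 113.9000
tree:
42.2831
52.4325 30.8132
63.2327 40.2498 20.1228
74.0841 51.0245 28.0591 11.1144
84.2720 62.5785 37.9760 16.8115 4.6376
93.0210 74.0841 49.6207 24.7840 7.7515 1.0931
100.5344 84.2720 62.2207 35.3725 12.7589 2.0525 0.0000
106.9866 93.0210 74.0841 48.4063 20.5850 3.8540 0.0000 0.0000
112.5276 100.5344 84.2720 62.2207 32.3200 7.2366 0.0000 0.0000 0.0000
117.2861 106.9866 93.0210 74.0841 48.4063 13.5882 0.0000 0.0000 0.0000 0.0000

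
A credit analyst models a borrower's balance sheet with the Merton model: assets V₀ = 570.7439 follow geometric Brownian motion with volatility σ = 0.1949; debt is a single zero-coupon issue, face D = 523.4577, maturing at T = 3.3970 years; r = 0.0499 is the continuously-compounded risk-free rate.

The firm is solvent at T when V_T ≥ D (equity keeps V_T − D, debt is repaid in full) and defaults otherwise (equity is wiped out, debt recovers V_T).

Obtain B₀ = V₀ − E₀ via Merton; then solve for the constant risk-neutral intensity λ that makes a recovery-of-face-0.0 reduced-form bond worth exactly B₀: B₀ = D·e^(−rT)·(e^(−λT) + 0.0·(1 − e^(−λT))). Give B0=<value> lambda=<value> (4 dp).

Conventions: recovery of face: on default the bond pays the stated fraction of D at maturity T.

B0=416.8425 lambda=0.0171

Apply the equity-as-call identities (strike 523.4577, horizon 3.3970 years):
d₁ = [ln(V₀/D) + (r + σ²/2)T] / (σ√T)
   = [ln(570.7439/523.4577) + (0.0499 + 0.5·0.1949²)·3.3970] / (0.1949·√3.3970)
   = [0.086484 + 0.234030] / 0.359219 = 0.892251
d₂ = d₁ − σ√T = 0.892251 − 0.359219 = 0.533032
N(d₁) = 0.813871,  N(d₂) = 0.702994,  e^(−rT) = 0.844078
E₀ = V₀·N(d₁) − D·e^(−rT)·N(d₂)
   = 570.7439·0.813871 − 523.4577·0.844078·0.702994 = 153.901426
B₀ = V₀ − E₀ = 570.7439 − 153.901426 = 416.842474
e^(−λT) = (B₀·e^(rT)/D − 0)/(1 − 0) = (416.8425·1.184725/523.4577 − 0)/1 = 0.94342588
λ = −ln(0.94342588)/3.3970 = 0.017144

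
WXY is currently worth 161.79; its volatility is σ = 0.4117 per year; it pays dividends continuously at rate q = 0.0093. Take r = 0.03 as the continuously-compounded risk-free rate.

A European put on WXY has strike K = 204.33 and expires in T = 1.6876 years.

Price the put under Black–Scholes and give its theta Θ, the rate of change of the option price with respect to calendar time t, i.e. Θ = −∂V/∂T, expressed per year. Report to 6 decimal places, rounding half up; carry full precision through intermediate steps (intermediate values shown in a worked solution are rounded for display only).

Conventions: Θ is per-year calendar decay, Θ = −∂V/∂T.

σ√T = 0.4117·√1.6876 = 0.534830
d₁ = (ln(S/K) + (r−q+σ²/2)T) / (σ√T) = (ln(161.79/204.33) + (0.03−0.0093+0.4117²/2)·1.6876) / 0.534830 = (-0.233437 + 0.177955) / 0.534830 = -0.103738
d₂ = d₁ − σ√T = -0.103738 − 0.534830 = -0.638568
e^{−rT} = 0.950632
e^{−qT} = 0.984428
N(−d₁) = 0.541311,  N(−d₂) = 0.738448
Put price V = K·e^{−rT}·N(−d₂) − S·e^{−qT}·N(−d₁) = 143.438131 − 86.214994 = 57.223137
φ(d₁) = (1/√(2π))·e^{−d₁²/2} = 0.396801
Θ = −S·e^{−qT}·φ(d₁)·σ/(2√T) − q·S·e^{−qT}·N(−d₁) + r·K·e^{−rT}·N(−d₂) = −10.014399 − 0.801799 + 4.303144 = -6.513054

price = 57.223137
Θ = -6.513054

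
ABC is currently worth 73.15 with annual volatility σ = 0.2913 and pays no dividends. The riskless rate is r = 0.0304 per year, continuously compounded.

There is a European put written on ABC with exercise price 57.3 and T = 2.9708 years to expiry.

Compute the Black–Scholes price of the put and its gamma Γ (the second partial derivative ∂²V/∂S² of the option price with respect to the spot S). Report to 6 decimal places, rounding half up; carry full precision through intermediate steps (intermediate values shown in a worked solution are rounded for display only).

price = 4.616996
Γ = 0.007132

σ√T = 0.2913·√2.9708 = 0.502085
d₁ = (ln(S/K) + (r+σ²/2)T) / (σ√T) = (ln(73.15/57.3) + (0.0304+0.2913²/2)·2.9708) / 0.502085 = (0.244212 + 0.216357) / 0.502085 = 0.917312
d₂ = d₁ − σ√T = 0.917312 − 0.502085 = 0.415227
e^{−rT} = 0.913646
N(−d₁) = 0.179490,  N(−d₂) = 0.338988
Put price V = K·e^{−rT}·N(−d₂) − S·N(−d₁) = 17.746662 − 13.129666 = 4.616996
φ(d₁) = (1/√(2π))·e^{−d₁²/2} = 0.261932
Γ = φ(d₁) / (S·σ·√T) = 0.007132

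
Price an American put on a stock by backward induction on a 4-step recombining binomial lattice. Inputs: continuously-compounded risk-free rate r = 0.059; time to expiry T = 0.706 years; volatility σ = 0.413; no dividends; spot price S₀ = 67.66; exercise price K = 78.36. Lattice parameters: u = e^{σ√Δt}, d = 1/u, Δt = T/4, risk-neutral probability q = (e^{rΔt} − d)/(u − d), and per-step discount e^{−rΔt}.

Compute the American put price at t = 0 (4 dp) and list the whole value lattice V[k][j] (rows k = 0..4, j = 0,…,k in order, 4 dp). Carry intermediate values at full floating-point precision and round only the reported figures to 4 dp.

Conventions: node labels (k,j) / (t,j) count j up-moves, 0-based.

price = 15.1391
tree:
15.1391
22.0277 8.2008
30.5384 13.5273 2.7606
38.1560 21.4776 5.4349 0.0000
44.5601 30.5384 10.7000 0.0000 0.0000

params: Δt=0.17650 u=1.18947 d=0.84071 q=0.48675 e^(-rΔt)=0.98964
t_4 payoffs: 44.5601 30.5384 10.7000 0.0000 0.0000
k=3: node(3,0) S=40.2040 payoff=38.1560 vs cont=37.3442 → 38.1560 [stop]  node(3,1) S=56.8824 payoff=21.4776 vs cont=20.6658 → 21.4776 [stop]  node(3,2) S=80.4796 payoff=0.0000 vs cont=5.4349 → 5.4349 [wait]  node(3,3) S=113.8660 payoff=0.0000 vs cont=0.0000 → 0.0000 [wait]
k=2: node(2,0) S=47.8216 payoff=30.5384 vs cont=29.7267 → 30.5384 [stop]  node(2,1) S=67.6600 payoff=10.7000 vs cont=13.5273 → 13.5273 [wait]  node(2,2) S=95.7283 payoff=0.0000 vs cont=2.7606 → 2.7606 [wait]
k=1: node(1,0) S=56.8824 payoff=21.4776 vs cont=22.0277 → 22.0277 [wait]  node(1,1) S=80.4796 payoff=0.0000 vs cont=8.2008 → 8.2008 [wait]
k=0: node(0,0) S=67.6600 payoff=10.7000 vs cont=15.1391 → 15.1391 [wait]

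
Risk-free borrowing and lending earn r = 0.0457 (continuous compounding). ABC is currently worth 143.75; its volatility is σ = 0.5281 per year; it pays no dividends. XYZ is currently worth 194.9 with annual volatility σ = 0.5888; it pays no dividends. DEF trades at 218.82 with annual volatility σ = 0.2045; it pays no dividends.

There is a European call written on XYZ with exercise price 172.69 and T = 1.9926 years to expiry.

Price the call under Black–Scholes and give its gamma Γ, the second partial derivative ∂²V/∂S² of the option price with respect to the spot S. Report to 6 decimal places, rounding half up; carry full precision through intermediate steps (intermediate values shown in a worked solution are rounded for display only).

price = 77.158841
Γ = 0.001967

σ√T = 0.5888·√1.9926 = 0.831147
d₁ = (ln(S/K) + (r+σ²/2)T) / (σ√T) = (ln(194.9/172.69) + (0.0457+0.5888²/2)·1.9926) / 0.831147 = (0.120989 + 0.436465) / 0.831147 = 0.670703
d₂ = d₁ − σ√T = 0.670703 − 0.831147 = -0.160444
e^{−rT} = 0.912961
N(d₁) = 0.748795,  N(d₂) = 0.436266
Call price V = S·N(d₁) − K·e^{−rT}·N(d₂) = 145.940187 − 68.781346 = 77.158841
φ(d₁) = (1/√(2π))·e^{−d₁²/2} = 0.318587
Γ = φ(d₁) / (S·σ·√T) = 0.001967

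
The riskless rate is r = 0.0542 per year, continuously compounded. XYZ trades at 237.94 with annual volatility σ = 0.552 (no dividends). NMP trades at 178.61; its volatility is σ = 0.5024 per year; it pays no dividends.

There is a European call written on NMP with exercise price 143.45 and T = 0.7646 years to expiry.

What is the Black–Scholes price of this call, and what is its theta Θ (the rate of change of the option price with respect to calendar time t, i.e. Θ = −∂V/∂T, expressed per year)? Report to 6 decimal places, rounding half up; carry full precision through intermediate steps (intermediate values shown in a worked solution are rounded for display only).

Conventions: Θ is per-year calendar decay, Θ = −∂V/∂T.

price = 52.576245
Θ = -19.525681

σ√T = 0.5024·√0.7646 = 0.439306
d₁ = (ln(S/K) + (r+σ²/2)T) / (σ√T) = (ln(178.61/143.45) + (0.0542+0.5024²/2)·0.7646) / 0.439306 = (0.219218 + 0.137936) / 0.439306 = 0.812997
d₂ = d₁ − σ√T = 0.812997 − 0.439306 = 0.373691
e^{−rT} = 0.959406
N(d₁) = 0.791890,  N(d₂) = 0.645683
Call price V = S·N(d₁) − K·e^{−rT}·N(d₂) = 141.439492 − 88.863247 = 52.576245
φ(d₁) = (1/√(2π))·e^{−d₁²/2} = 0.286671
Θ = −S·φ(d₁)·σ/(2√T) − r·K·e^{−rT}·N(d₂) = −14.709293 − 4.816388 = -19.525681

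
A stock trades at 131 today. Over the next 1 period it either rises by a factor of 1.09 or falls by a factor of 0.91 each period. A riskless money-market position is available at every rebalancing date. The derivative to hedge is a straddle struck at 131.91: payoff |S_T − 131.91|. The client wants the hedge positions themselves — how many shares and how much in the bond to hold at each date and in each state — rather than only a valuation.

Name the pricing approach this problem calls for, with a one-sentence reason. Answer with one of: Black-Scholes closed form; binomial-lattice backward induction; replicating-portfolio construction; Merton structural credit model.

Key observation: a price alone would not answer the question — the per-node share/bond construction on the spot-131, 1.09/0.91 tree is required, and only the replicating-portfolio method yields it.

framework: replicating-portfolio construction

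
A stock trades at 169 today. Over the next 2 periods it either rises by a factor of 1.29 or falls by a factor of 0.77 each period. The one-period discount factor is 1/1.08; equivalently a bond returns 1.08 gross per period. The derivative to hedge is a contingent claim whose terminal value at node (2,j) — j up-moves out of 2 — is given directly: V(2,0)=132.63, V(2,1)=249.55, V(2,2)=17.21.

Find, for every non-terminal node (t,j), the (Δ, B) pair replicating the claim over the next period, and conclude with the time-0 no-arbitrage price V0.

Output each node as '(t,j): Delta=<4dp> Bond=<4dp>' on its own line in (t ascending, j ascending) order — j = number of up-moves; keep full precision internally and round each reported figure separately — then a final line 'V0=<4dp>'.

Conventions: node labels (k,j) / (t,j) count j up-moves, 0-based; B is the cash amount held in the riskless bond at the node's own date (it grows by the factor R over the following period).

Under the risk-neutral measure, an up-move has probability p* = (R−d)/(u−d) = 0.5962 and values discount at R = 1.08.
At maturity the claim pays: V(2,0)=132.6300, V(2,1)=249.5500, V(2,2)=17.2100
Node (1,0) S=130.1300: V=(p*·249.5500+(1−p*)·132.6300)/1.08=187.3447; Δ=(249.5500−132.6300)/(167.8677−100.2001)=1.7279; B=V−Δ·S=-37.5014
Node (1,1) S=218.0100: V=(p*·17.2100+(1−p*)·249.5500)/1.08=102.8145; Δ=(17.2100−249.5500)/(281.2329−167.8677)=-2.0495; B=V−Δ·S=549.6222
Node (0,0) S=169.0000: V=(p*·102.8145+(1−p*)·187.3447)/1.08=126.8071; Δ=(102.8145−187.3447)/(218.0100−130.1300)=-0.9619; B=V−Δ·S=289.3653
Verification: the root portfolio costs Δ(0,0)·S0 + B(0,0) = 126.8071, matching V0.

(0,0): Delta=-0.9619 Bond=289.3653
(1,0): Delta=1.7279 Bond=-37.5014
(1,1): Delta=-2.0495 Bond=549.6222
V0=126.8071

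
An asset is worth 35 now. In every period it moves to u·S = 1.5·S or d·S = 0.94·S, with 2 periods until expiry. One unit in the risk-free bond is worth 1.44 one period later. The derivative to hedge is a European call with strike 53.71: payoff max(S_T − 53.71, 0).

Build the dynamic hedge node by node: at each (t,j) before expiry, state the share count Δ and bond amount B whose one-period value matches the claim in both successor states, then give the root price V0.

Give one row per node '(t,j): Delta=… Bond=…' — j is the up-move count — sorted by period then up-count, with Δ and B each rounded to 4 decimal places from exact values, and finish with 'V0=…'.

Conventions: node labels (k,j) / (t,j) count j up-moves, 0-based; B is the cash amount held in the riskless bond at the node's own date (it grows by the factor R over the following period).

(0,0): Delta=0.7921 Bond=-18.0980
(1,0): Delta=0.0000 Bond=0.0000
(1,1): Delta=0.8517 Bond=-29.1885
V0=9.6266

No-arbitrage ⇒ martingale measure with p* = (R−d)/(u−d) = 0.8929.
Payoffs at expiry: V(2,0)=0.0000, V(2,1)=0.0000, V(2,2)=25.0400
  t=1,j=0: stock 32.9000 → up 49.3500 (V=0.0000), down 30.9260 (V=0.0000). Price 0.0000; hedge Δ=0.0000, bond B=0.0000.
  t=1,j=1: stock 52.5000 → up 78.7500 (V=25.0400), down 49.3500 (V=0.0000). Price 15.5258; hedge Δ=0.8517, bond B=-29.1885.
  t=0,j=0: stock 35.0000 → up 52.5000 (V=15.5258), down 32.9000 (V=0.0000). Price 9.6266; hedge Δ=0.7921, bond B=-18.0980.
As a check, the time-0 holding Δ(0,0)·S0 + B(0,0) comes to 9.6266 — exactly V0.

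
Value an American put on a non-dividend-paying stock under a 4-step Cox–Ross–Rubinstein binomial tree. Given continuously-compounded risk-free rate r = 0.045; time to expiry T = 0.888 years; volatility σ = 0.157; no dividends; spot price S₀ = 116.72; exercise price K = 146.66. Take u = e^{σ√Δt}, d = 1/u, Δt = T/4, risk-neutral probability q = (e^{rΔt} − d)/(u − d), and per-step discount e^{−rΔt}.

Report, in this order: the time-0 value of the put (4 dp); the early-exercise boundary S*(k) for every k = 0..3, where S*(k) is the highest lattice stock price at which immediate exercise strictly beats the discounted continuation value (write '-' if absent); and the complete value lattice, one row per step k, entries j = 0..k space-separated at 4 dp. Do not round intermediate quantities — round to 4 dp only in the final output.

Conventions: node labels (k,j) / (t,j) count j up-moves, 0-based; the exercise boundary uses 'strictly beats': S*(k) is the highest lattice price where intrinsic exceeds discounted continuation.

params: Δt=0.22200 u=1.07678 d=0.92870 q=0.54932 e^(-rΔt)=0.99006
t_4 payoffs: 59.8359 45.9917 29.9400 11.3288 0.0000
t_3: node(3,0) S=93.4903 payoff=53.1697 vs cont=51.7119 → 53.1697 [stop]  node(3,1) S=108.3974 payoff=38.2626 vs cont=36.8047 → 38.2626 [stop]  node(3,2) S=125.6816 payoff=20.9784 vs cont=19.5206 → 20.9784 [stop]  node(3,3) S=145.7217 payoff=0.9383 vs cont=5.0550 → 5.0550 [wait]  ⇒ S*(3)=125.6816
t_2: node(2,0) S=100.6683 payoff=45.9917 vs cont=44.5339 → 45.9917 [stop]  node(2,1) S=116.7200 payoff=29.9400 vs cont=28.4822 → 29.9400 [stop]  node(2,2) S=135.3312 payoff=11.3288 vs cont=12.1098 → 12.1098 [wait]  ⇒ S*(2)=116.7200
t_1: node(1,0) S=108.3974 payoff=38.2626 vs cont=36.8047 → 38.2626 [stop]  node(1,1) S=125.6816 payoff=20.9784 vs cont=19.9454 → 20.9784 [stop]  ⇒ S*(1)=125.6816
t_0: node(0,0) S=116.7200 payoff=29.9400 vs cont=28.4822 → 29.9400 [stop]  ⇒ S*(0)=116.7200

price = 29.9400
boundary = 116.7200 125.6816 116.7200 125.6816
tree:
29.9400
38.2626 20.9784
45.9917 29.9400 12.1098
53.1697 38.2626 20.9784 5.0550
59.8359 45.9917 29.9400 11.3288 0.0000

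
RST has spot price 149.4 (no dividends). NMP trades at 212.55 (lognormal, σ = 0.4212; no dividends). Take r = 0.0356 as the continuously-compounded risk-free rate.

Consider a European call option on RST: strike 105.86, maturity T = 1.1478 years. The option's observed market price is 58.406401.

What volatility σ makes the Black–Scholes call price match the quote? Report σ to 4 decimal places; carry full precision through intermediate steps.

sigma = 0.5423

At σ = 0.5423 the Black–Scholes value reproduces the quote:
σ√T = 0.5423·√1.1478 = 0.580995
d₁ = (ln(S/K) + (r+σ²/2)T) / (σ√T) = (ln(149.4/105.86) + (0.0356+0.5423²/2)·1.1478) / 0.580995 = (0.344510 + 0.209640) / 0.580995 = 0.953793
d₂ = d₁ − σ√T = 0.953793 − 0.580995 = 0.372797
e^{−rT} = 0.959962
N(d₁) = 0.829906,  N(d₂) = 0.645350
V = S·N(d₁) − K·e^{−rT}·N(d₂) = 123.987921 − 65.581521 = 58.406401 (the quoted price), and the Black–Scholes price is strictly increasing in σ, so σ is unique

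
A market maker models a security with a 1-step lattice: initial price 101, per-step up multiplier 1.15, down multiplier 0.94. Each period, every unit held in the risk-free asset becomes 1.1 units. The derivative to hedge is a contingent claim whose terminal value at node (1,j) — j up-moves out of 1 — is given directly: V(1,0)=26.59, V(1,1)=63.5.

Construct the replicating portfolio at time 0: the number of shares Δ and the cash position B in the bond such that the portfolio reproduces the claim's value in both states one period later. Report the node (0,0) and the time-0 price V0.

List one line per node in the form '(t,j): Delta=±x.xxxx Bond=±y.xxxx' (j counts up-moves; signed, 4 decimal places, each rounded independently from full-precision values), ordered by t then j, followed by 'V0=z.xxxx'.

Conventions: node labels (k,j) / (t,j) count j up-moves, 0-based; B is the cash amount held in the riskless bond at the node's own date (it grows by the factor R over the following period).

(0,0): Delta=1.7402 Bond=-126.0238
V0=49.7381

Risk-neutral probability p* = (R−d)/(u−d) = (1.1−0.94)/(1.15−0.94) = 0.7619.
Terminal payoffs: V(1,0)=26.5900, V(1,1)=63.5000
  t=0,j=0: stock 101.0000 → up 116.1500 (V=63.5000), down 94.9400 (V=26.5900). Price 49.7381; hedge Δ=1.7402, bond B=-126.0238.
Sanity check at the root: Δ(0,0)·S0 + B(0,0) reproduces V0 = 49.7381.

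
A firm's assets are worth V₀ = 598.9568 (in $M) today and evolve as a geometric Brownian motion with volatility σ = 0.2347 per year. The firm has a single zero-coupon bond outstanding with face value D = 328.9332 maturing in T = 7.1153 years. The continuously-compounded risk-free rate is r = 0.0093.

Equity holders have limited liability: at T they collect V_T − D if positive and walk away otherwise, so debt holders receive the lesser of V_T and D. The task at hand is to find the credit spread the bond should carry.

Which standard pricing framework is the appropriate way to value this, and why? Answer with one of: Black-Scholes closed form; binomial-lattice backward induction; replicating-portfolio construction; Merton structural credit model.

framework: Merton structural credit model

Key observation: the asked-for credit quantity lives on the firm's capital structure — asset value, asset volatility, debt face 328.9332 — which is the structural model's domain.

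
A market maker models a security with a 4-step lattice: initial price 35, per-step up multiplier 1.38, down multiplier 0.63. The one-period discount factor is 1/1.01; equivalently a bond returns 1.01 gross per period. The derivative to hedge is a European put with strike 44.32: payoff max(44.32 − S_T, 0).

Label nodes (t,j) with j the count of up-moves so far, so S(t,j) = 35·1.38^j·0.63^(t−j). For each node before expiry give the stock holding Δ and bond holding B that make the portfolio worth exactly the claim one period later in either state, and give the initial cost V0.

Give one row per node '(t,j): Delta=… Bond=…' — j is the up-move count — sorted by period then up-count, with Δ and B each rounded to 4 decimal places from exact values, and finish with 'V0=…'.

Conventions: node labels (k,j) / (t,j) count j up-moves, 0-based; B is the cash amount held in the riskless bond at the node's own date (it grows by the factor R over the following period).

(0,0): Delta=-0.4768 Bond=32.8711
(1,0): Delta=-0.7926 Bond=40.1641
(1,1): Delta=-0.3364 Bond=26.4189
(2,0): Delta=-1.0000 Bond=43.4467
(2,1): Delta=-0.7004 Bond=37.7605
(2,2): Delta=-0.1746 Bond=15.8971
(3,0): Delta=-1.0000 Bond=43.8812
(3,1): Delta=-1.0000 Bond=43.8812
(3,2): Delta=-0.5673 Bond=32.5462
(3,3): Delta=0.0000 Bond=0.0000
V0=16.1842

Since d<R<u, set p* = (R−d)/(u−d) = 0.5067; price each node as the discounted p*-expectation of its children.
At maturity the claim pays: V(4,0)=38.8065, V(4,1)=32.2427, V(4,2)=17.8650, V(4,3)=0.0000, V(4,4)=0.0000
  t=3,j=0: stock 8.7516 → up 12.0773 (V=32.2427), down 5.5135 (V=38.8065). Price 35.1295; hedge Δ=-1.0000, bond B=43.8812.
  t=3,j=1: stock 19.1703 → up 26.4550 (V=17.8650), down 12.0773 (V=32.2427). Price 24.7109; hedge Δ=-1.0000, bond B=43.8812.
  t=3,j=2: stock 41.9920 → up 57.9490 (V=0.0000), down 26.4550 (V=17.8650). Price 8.7262; hedge Δ=-0.5673, bond B=32.5462.
  t=3,j=3: stock 91.9825 → up 126.9359 (V=0.0000), down 57.9490 (V=0.0000). Price 0.0000; hedge Δ=0.0000, bond B=0.0000.
  t=2,j=0: stock 13.8915 → up 19.1703 (V=24.7109), down 8.7516 (V=35.1295). Price 29.5552; hedge Δ=-1.0000, bond B=43.4467.
  t=2,j=1: stock 30.4290 → up 41.9920 (V=8.7262), down 19.1703 (V=24.7109). Price 16.4475; hedge Δ=-0.7004, bond B=37.7605.
  t=2,j=2: stock 66.6540 → up 91.9825 (V=0.0000), down 41.9920 (V=8.7262). Price 4.2623; hedge Δ=-0.1746, bond B=15.8971.
  t=1,j=0: stock 22.0500 → up 30.4290 (V=16.4475), down 13.8915 (V=29.5552). Price 22.6871; hedge Δ=-0.7926, bond B=40.1641.
  t=1,j=1: stock 48.3000 → up 66.6540 (V=4.2623), down 30.4290 (V=16.4475). Price 10.1719; hedge Δ=-0.3364, bond B=26.4189.
  t=0,j=0: stock 35.0000 → up 48.3000 (V=10.1719), down 22.0500 (V=22.6871). Price 16.1842; hedge Δ=-0.4768, bond B=32.8711.
Check: Δ(0,0)·S0 + B(0,0) = 16.1842 = V0.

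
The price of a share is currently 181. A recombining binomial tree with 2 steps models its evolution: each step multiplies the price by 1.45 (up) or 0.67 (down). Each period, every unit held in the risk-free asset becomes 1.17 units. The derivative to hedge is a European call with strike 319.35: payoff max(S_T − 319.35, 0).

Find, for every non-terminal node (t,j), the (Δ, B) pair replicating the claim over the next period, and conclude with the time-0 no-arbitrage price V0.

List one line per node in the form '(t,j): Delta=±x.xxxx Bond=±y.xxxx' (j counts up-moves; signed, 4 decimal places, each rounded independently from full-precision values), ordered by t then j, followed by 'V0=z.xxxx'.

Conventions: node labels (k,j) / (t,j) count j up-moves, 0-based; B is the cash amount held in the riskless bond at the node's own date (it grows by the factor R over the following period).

Arbitrage-free pricing uses the up-move probability p* = (R−d)/(u−d) = 0.6410, discounting each step at R = 1.17.
Terminal payoffs: V(2,0)=0.0000, V(2,1)=0.0000, V(2,2)=61.2025
  t=1,j=0: stock 121.2700 → up 175.8415 (V=0.0000), down 81.2509 (V=0.0000). Price 0.0000; hedge Δ=0.0000, bond B=0.0000.
  t=1,j=1: stock 262.4500 → up 380.5525 (V=61.2025), down 175.8415 (V=0.0000). Price 33.5319; hedge Δ=0.2990, bond B=-44.9328.
  t=0,j=0: stock 181.0000 → up 262.4500 (V=33.5319), down 121.2700 (V=0.0000). Price 18.3717; hedge Δ=0.2375, bond B=-24.6180.
As a check, the time-0 holding Δ(0,0)·S0 + B(0,0) comes to 18.3717 — exactly V0.

(0,0): Delta=0.2375 Bond=-24.6180
(1,0): Delta=0.0000 Bond=0.0000
(1,1): Delta=0.2990 Bond=-44.9328
V0=18.3717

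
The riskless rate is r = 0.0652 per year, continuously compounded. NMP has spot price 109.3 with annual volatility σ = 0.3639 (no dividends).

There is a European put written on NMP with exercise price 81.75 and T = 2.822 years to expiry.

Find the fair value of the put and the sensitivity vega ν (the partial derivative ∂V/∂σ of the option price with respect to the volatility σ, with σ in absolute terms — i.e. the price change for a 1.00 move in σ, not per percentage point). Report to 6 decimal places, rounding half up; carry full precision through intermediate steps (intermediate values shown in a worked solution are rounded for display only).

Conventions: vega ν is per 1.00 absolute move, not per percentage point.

price = 6.429681
ν = 40.805025

σ√T = 0.3639·√2.822 = 0.611309
d₁ = (ln(S/K) + (r+σ²/2)T) / (σ√T) = (ln(109.3/81.75) + (0.0652+0.3639²/2)·2.822) / 0.611309 = (0.290431 + 0.370844) / 0.611309 = 1.081735
d₂ = d₁ − σ√T = 1.081735 − 0.611309 = 0.470427
e^{−rT} = 0.831940
N(−d₁) = 0.139685,  N(−d₂) = 0.319025
Put price V = K·e^{−rT}·N(−d₂) − S·N(−d₁) = 21.697262 − 15.267581 = 6.429681
φ(d₁) = (1/√(2π))·e^{−d₁²/2} = 0.222236
ν = S·φ(d₁)·√T = 40.805025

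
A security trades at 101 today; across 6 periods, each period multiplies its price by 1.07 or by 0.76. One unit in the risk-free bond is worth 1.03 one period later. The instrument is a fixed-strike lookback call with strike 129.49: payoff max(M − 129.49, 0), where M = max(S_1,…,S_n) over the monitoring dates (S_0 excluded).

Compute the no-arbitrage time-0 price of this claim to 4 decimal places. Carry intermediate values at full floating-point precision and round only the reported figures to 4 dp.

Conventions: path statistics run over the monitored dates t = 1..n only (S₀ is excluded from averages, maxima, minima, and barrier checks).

Risk-neutral up-probability p* = (R−d)/(u−d) = (1.03−0.76)/(1.07−0.76) = 0.8710; the claim prices as the p*-weighted sum of path payoffs discounted by R^6.
Enumerate all 2^6 = 64 price paths (U = up ×1.07, D = down ×0.76); each path with k up-moves has probability p*^k·(1−p*)^(6−k).
DDDDDD: M=76.7600, payoff=0.0000, prob=0.000005
UDDDDD: M=108.0700, payoff=0.0000, prob=0.000031
DUDDDD: M=82.1332, payoff=0.0000, prob=0.000031
UUDDDD: M=115.6349, payoff=0.0000, prob=0.000210
DDUDDD: M=76.7600, payoff=0.0000, prob=0.000031
UDUDDD: M=108.0700, payoff=0.0000, prob=0.000210
DUUDDD: M=87.8825, payoff=0.0000, prob=0.000210
UUUDDD: M=123.7293, payoff=0.0000, prob=0.001419
DDDUDD: M=76.7600, payoff=0.0000, prob=0.000031
UDDUDD: M=108.0700, payoff=0.0000, prob=0.000210
DUDUDD: M=82.1332, payoff=0.0000, prob=0.000210
UUDUDD: M=115.6349, payoff=0.0000, prob=0.001419
DDUUDD: M=76.7600, payoff=0.0000, prob=0.000210
UDUUDD: M=108.0700, payoff=0.0000, prob=0.001419
DUUUDD: M=94.0343, payoff=0.0000, prob=0.001419
UUUUDD: M=132.3904, payoff=2.9004, prob=0.009581
DDDDUD: M=76.7600, payoff=0.0000, prob=0.000031
UDDDUD: M=108.0700, payoff=0.0000, prob=0.000210
DUDDUD: M=82.1332, payoff=0.0000, prob=0.000210
UUDDUD: M=115.6349, payoff=0.0000, prob=0.001419
DDUDUD: M=76.7600, payoff=0.0000, prob=0.000210
UDUDUD: M=108.0700, payoff=0.0000, prob=0.001419
DUUDUD: M=87.8825, payoff=0.0000, prob=0.001419
UUUDUD: M=123.7293, payoff=0.0000, prob=0.009581
DDDUUD: M=76.7600, payoff=0.0000, prob=0.000210
UDDUUD: M=108.0700, payoff=0.0000, prob=0.001419
DUDUUD: M=82.1332, payoff=0.0000, prob=0.001419
UUDUUD: M=115.6349, payoff=0.0000, prob=0.009581
DDUUUD: M=76.7600, payoff=0.0000, prob=0.001419
UDUUUD: M=108.0700, payoff=0.0000, prob=0.009581
DUUUUD: M=100.6167, payoff=0.0000, prob=0.009581
UUUUUD: M=141.6577, payoff=12.1677, prob=0.064671
DDDDDU: M=76.7600, payoff=0.0000, prob=0.000031
UDDDDU: M=108.0700, payoff=0.0000, prob=0.000210
DUDDDU: M=82.1332, payoff=0.0000, prob=0.000210
UUDDDU: M=115.6349, payoff=0.0000, prob=0.001419
DDUDDU: M=76.7600, payoff=0.0000, prob=0.000210
UDUDDU: M=108.0700, payoff=0.0000, prob=0.001419
DUUDDU: M=87.8825, payoff=0.0000, prob=0.001419
UUUDDU: M=123.7293, payoff=0.0000, prob=0.009581
DDDUDU: M=76.7600, payoff=0.0000, prob=0.000210
UDDUDU: M=108.0700, payoff=0.0000, prob=0.001419
DUDUDU: M=82.1332, payoff=0.0000, prob=0.001419
UUDUDU: M=115.6349, payoff=0.0000, prob=0.009581
DDUUDU: M=76.7600, payoff=0.0000, prob=0.001419
UDUUDU: M=108.0700, payoff=0.0000, prob=0.009581
DUUUDU: M=94.0343, payoff=0.0000, prob=0.009581
UUUUDU: M=132.3904, payoff=2.9004, prob=0.064671
DDDDUU: M=76.7600, payoff=0.0000, prob=0.000210
UDDDUU: M=108.0700, payoff=0.0000, prob=0.001419
DUDDUU: M=82.1332, payoff=0.0000, prob=0.001419
UUDDUU: M=115.6349, payoff=0.0000, prob=0.009581
DDUDUU: M=76.7600, payoff=0.0000, prob=0.001419
UDUDUU: M=108.0700, payoff=0.0000, prob=0.009581
DUUDUU: M=87.8825, payoff=0.0000, prob=0.009581
UUUDUU: M=123.7293, payoff=0.0000, prob=0.064671
DDDUUU: M=76.7600, payoff=0.0000, prob=0.001419
UDDUUU: M=108.0700, payoff=0.0000, prob=0.009581
DUDUUU: M=82.1332, payoff=0.0000, prob=0.009581
UUDUUU: M=115.6349, payoff=0.0000, prob=0.064671
DDUUUU: M=76.7600, payoff=0.0000, prob=0.009581
UDUUUU: M=108.0700, payoff=0.0000, prob=0.064671
DUUUUU: M=107.6599, payoff=0.0000, prob=0.064671
UUUUUU: M=151.5738, payoff=22.0838, prob=0.436528
Price = Σ prob·payoff / R^6 = 10.642446 / 1.194052 = 8.9129

price = 8.9129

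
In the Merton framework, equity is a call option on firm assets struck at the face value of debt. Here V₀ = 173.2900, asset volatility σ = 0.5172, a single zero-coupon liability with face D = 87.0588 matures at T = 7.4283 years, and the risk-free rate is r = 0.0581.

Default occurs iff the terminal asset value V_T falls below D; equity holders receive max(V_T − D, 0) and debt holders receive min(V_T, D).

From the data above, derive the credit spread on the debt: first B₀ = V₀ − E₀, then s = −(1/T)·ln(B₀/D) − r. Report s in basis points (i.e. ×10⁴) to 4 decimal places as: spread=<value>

Apply the equity-as-call identities (strike 87.0588, horizon 7.4283 years):
d₁ = [ln(V₀/D) + (r + σ²/2)T] / (σ√T)
   = [ln(173.2900/87.0588) + (0.0581 + 0.5·0.5172²)·7.4283] / (0.5172·√7.4283)
   = [0.688383 + 1.425104] / 1.409624 = 1.499327
d₂ = d₁ − σ√T = 1.499327 − 1.409624 = 0.089703
N(d₁) = 0.933106,  N(d₂) = 0.535738,  e^(−rT) = 0.649479
E₀ = V₀·N(d₁) − D·e^(−rT)·N(d₂)
   = 173.2900·0.933106 − 87.0588·0.649479·0.535738 = 131.405666
B₀ = V₀ − E₀ = 173.2900 − 131.405666 = 41.884334
spread = −(1/T)·ln(B₀/D) − r = −(1/7.4283)·ln(41.884334/87.0588) − 0.0581 = 0.04039789
in basis points: 0.04039789 × 10⁴ = 403.9789 bp

spread=403.9789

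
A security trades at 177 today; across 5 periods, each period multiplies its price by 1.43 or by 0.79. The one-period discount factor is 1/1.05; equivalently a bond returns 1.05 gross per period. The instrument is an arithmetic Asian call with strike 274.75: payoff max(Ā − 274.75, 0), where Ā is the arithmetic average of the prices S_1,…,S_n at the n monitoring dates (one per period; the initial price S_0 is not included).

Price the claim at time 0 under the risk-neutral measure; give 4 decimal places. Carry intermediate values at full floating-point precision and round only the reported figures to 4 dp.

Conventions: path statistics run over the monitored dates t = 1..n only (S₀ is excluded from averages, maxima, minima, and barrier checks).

With p* = (R−d)/(u−d) = 0.4062, sum probability × payoff across the paths and divide by R^5.
Enumerate all 2^5 = 32 price paths (U = up ×1.43, D = down ×0.79); each path with k up-moves has probability p*^k·(1−p*)^(5−k).
DDDDD: Ā=92.1938, payoff=0.0000, prob=0.073794
UDDDD: Ā=166.8825, payoff=0.0000, prob=0.050490
DUDDD: Ā=144.2265, payoff=0.0000, prob=0.050490
UUDDD: Ā=261.0682, payoff=0.0000, prob=0.034546
DDUDD: Ā=126.3283, payoff=0.0000, prob=0.050490
UDUDD: Ā=228.6701, payoff=0.0000, prob=0.034546
DUUDD: Ā=206.0141, payoff=0.0000, prob=0.034546
UUUDD: Ā=372.9117, payoff=98.1617, prob=0.023637
DDDUD: Ā=112.1887, payoff=0.0000, prob=0.050490
UDDUD: Ā=203.0757, payoff=0.0000, prob=0.034546
DUDUD: Ā=180.4197, payoff=0.0000, prob=0.034546
UUDUD: Ā=326.5824, payoff=51.8324, prob=0.023637
DDUUD: Ā=162.5214, payoff=0.0000, prob=0.034546
UDUUD: Ā=294.1843, payoff=19.4343, prob=0.023637
DUUUD: Ā=271.5283, payoff=0.0000, prob=0.023637
UUUUD: Ā=491.5007, payoff=216.7507, prob=0.016172
DDDDU: Ā=101.0184, payoff=0.0000, prob=0.050490
UDDDU: Ā=182.8560, payoff=0.0000, prob=0.034546
DUDDU: Ā=160.2000, payoff=0.0000, prob=0.034546
UUDDU: Ā=289.9823, payoff=15.2323, prob=0.023637
DDUDU: Ā=142.3018, payoff=0.0000, prob=0.034546
UDUDU: Ā=257.5842, payoff=0.0000, prob=0.023637
DUUDU: Ā=234.9282, payoff=0.0000, prob=0.023637
UUUDU: Ā=425.2498, payoff=150.4998, prob=0.016172
DDDUU: Ā=128.1622, payoff=0.0000, prob=0.034546
UDDUU: Ā=231.9897, payoff=0.0000, prob=0.023637
DUDUU: Ā=209.3337, payoff=0.0000, prob=0.023637
UUDUU: Ā=378.9206, payoff=104.1706, prob=0.016172
DDUUU: Ā=191.4355, payoff=0.0000, prob=0.023637
UDUUU: Ā=346.5225, payoff=71.7725, prob=0.016172
DUUUU: Ā=323.8665, payoff=49.1165, prob=0.016172
UUUUU: Ā=586.2394, payoff=311.4894, prob=0.011065
Price = Σ prob·payoff / R^5 = 17.390662 / 1.276282 = 13.6260

price = 13.6260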